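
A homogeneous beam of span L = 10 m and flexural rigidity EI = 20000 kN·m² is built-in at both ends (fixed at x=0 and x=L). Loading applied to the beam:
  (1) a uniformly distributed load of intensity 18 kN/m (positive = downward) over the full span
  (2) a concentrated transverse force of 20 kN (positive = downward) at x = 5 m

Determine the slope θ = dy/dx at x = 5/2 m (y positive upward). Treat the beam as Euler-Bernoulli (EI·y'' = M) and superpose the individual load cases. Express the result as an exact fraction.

θ(5/2) = -11/1280 rad

Load 1 — uniform load w=18 kN/m over full span:
  θ_1 = -wx(L-x)(L-2x)/(12EI) = -18·(5/2)·(10-(5/2))·(10-2·(5/2))/(12·20000) = -9/1280 rad
Load 2 — point force P=20 kN at a=5 m (b=L-a=5):
  θ_2 = -Pb²x(2aL-(3a+b)x)/(2L³EI)  [x≤a] = -20·5²·(5/2)·(2·5·10-(3·5+5)·(5/2))/(2·10³·20000) = -1/640 rad
Superposition: θ = Σ θ_i = -11/1280 rad ≈ -0.008594 rad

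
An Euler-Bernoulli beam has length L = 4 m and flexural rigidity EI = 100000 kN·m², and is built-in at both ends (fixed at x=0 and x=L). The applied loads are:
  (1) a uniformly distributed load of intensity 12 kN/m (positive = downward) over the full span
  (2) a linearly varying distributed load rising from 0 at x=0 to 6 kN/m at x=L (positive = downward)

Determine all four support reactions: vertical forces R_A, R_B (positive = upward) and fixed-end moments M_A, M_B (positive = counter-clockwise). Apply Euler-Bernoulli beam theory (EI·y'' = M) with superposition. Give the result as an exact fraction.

Load 1 — uniform load w=12 kN/m over full span:
  R_A = wL/2 = 12·4/2 = 24 kN
  M_A = wL²/12 = 12·4²/12 = 16 kN·m
  R_B = wL/2 = 12·4/2 = 24 kN
  M_B = -wL²/12 = -12·4²/12 = -16 kN·m
Load 2 — triangular load w₀=6 kN/m (0→w₀ over full span):
  R_A = 3w₀L/20 = 3·6·4/20 = 18/5 kN
  M_A = w₀L²/30 = 6·4²/30 = 16/5 kN·m
  R_B = 7w₀L/20 = 7·6·4/20 = 42/5 kN
  M_B = -w₀L²/20 = -6·4²/20 = -24/5 kN·m
Superposition: R_A = 138/5 kN, M_A = 96/5 kN·m, R_B = 162/5 kN, M_B = -104/5 kN·m

R_A = 138/5 kN, M_A = 96/5 kN·m, R_B = 162/5 kN, M_B = -104/5 kN·m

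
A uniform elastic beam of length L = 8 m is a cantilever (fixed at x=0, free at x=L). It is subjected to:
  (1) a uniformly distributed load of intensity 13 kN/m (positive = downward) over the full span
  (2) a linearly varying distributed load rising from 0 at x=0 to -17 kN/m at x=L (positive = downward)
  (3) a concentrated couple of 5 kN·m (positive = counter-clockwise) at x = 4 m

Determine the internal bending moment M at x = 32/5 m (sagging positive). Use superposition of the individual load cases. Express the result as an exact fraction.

M(32/5) = 1376/375 kN·m

Load 1 — uniform load w=13 kN/m over full span:
  M_1 = -w(L-x)²/2 = -13·(8-(32/5))²/2 = -416/25 kN·m
Load 2 — triangular load w₀=-17 kN/m (0→w₀ over full span):
  M_2 = w₀Lx/2 - w₀L²/3 - w₀x³/(6L) = (-17)·8·(32/5)/2 - (-17)·8²/3 - (-17)·(32/5)³/(6·8) = 7616/375 kN·m
Load 3 — applied couple M₀=5 kN·m at a=4 m (b=L-a=4):
  M_3 = 0  [x>a] = 0 kN·m
Superposition: M = Σ M_i = 1376/375 kN·m ≈ 3.669333 kN·m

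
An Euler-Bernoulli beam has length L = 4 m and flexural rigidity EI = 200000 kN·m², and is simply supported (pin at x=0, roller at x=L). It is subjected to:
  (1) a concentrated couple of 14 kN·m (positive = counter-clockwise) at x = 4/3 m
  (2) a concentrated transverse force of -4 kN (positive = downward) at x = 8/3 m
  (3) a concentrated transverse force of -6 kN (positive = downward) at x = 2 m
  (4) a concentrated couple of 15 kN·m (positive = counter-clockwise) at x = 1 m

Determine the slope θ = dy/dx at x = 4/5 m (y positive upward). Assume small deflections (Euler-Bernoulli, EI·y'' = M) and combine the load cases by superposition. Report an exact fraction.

Load 1 — applied couple M₀=14 kN·m at a=4/3 m (b=L-a=8/3):
  θ_1 = (M₀x²/(2L)+C₁)/EI  [x≤a] with C₁=M₀(3b²-L²)/(6L)=28/9 = (14·(4/5)²/(2·4)+(28/9))/200000 = 119/5625000 rad
Load 2 — point force P=-4 kN at a=8/3 m (b=L-a=4/3):
  θ_2 = -Pb(L²-b²-3x²)/(6LEI)  [x≤a] = -(-4)·(4/3)·(4²-(4/3)²-3·(4/5)²)/(6·4·200000) = 173/12656250 rad
Load 3 — point force P=-6 kN at a=2 m (b=L-a=2):
  θ_3 = -Pb(L²-b²-3x²)/(6LEI)  [x≤a] = -(-6)·2·(4²-2²-3·(4/5)²)/(6·4·200000) = 63/2500000 rad
Load 4 — applied couple M₀=15 kN·m at a=1 m (b=L-a=3):
  θ_4 = (M₀x²/(2L)+C₁)/EI  [x≤a] with C₁=M₀(3b²-L²)/(6L)=55/8 = (15·(4/5)²/(2·4)+(55/8))/200000 = 323/8000000 rad
Superposition: θ = Σ θ_i = 65059/648000000 rad ≈ 0.000100 rad

θ(4/5) = 65059/648000000 rad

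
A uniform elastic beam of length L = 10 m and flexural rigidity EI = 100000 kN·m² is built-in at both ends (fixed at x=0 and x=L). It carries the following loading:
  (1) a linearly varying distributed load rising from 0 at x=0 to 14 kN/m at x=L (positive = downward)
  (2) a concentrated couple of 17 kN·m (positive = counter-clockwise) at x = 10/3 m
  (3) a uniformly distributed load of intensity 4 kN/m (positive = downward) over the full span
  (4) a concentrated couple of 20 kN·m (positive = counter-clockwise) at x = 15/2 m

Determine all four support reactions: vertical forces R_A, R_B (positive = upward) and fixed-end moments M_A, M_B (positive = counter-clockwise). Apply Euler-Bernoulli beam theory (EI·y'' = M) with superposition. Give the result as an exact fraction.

Load 1 — triangular load w₀=14 kN/m (0→w₀ over full span):
  R_A = 3w₀L/20 = 3·14·10/20 = 21 kN
  M_A = w₀L²/30 = 14·10²/30 = 140/3 kN·m
  R_B = 7w₀L/20 = 7·14·10/20 = 49 kN
  M_B = -w₀L²/20 = -14·10²/20 = -70 kN·m
Load 2 — applied couple M₀=17 kN·m at a=10/3 m (b=L-a=20/3):
  R_A = 6M₀ab/L³ = 6·17·(10/3)·(20/3)/10³ = 34/15 kN
  M_A = M₀b(2a-b)/L² = 17·(20/3)·(2·(10/3)-(20/3))/10² = 0 kN·m
  R_B = -6M₀ab/L³ = -6·17·(10/3)·(20/3)/10³ = -34/15 kN
  M_B = M₀a(2b-a)/L² = 17·(10/3)·(2·(20/3)-(10/3))/10² = 17/3 kN·m
Load 3 — uniform load w=4 kN/m over full span:
  R_A = wL/2 = 4·10/2 = 20 kN
  M_A = wL²/12 = 4·10²/12 = 100/3 kN·m
  R_B = wL/2 = 4·10/2 = 20 kN
  M_B = -wL²/12 = -4·10²/12 = -100/3 kN·m
Load 4 — applied couple M₀=20 kN·m at a=15/2 m (b=L-a=5/2):
  R_A = 6M₀ab/L³ = 6·20·(15/2)·(5/2)/10³ = 9/4 kN
  M_A = M₀b(2a-b)/L² = 20·(5/2)·(2·(15/2)-(5/2))/10² = 25/4 kN·m
  R_B = -6M₀ab/L³ = -6·20·(15/2)·(5/2)/10³ = -9/4 kN
  M_B = M₀a(2b-a)/L² = 20·(15/2)·(2·(5/2)-(15/2))/10² = -15/4 kN·m
Superposition: R_A = 2731/60 kN, M_A = 345/4 kN·m, R_B = 3869/60 kN, M_B = -1217/12 kN·m

R_A = 2731/60 kN, M_A = 345/4 kN·m, R_B = 3869/60 kN, M_B = -1217/12 kN·m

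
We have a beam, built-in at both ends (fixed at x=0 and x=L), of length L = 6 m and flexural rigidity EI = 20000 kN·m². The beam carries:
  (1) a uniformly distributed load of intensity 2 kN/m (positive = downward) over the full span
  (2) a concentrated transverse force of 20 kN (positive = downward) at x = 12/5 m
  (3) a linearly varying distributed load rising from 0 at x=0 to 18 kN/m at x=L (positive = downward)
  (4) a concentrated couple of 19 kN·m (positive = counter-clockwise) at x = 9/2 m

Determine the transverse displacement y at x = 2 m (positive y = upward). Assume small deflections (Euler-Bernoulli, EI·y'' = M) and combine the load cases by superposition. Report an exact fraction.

y(2) = -31283/12000000 m

Load 1 — uniform load w=2 kN/m over full span:
  y_1 = -wx²(L-x)²/(24EI) = -2·2²·(6-2)²/(24·20000) = -1/3750 m
Load 2 — point force P=20 kN at a=12/5 m (b=L-a=18/5):
  y_2 = -Pb²x²(3aL-(3a+b)x)/(6L³EI)  [x≤a] = -20·(18/5)²·2²·(3·(12/5)·6-(3·(12/5)+(18/5))·2)/(6·6³·20000) = -27/31250 m
Load 3 — triangular load w₀=18 kN/m (0→w₀ over full span):
  y_3 = -w₀x²(L-x)²(x+2L)/(120LEI) = -18·2²·(6-2)²·(2+2·6)/(120·6·20000) = -7/6250 m
Load 4 — applied couple M₀=19 kN·m at a=9/2 m (b=L-a=3/2):
  y_4 = (R_Ax³/6 - M_Ax²/2)/EI  [x≤a] with R_A=57/16, M_A=95/16 = ((57/16)·2³/6 - (95/16)·2²/2)/20000 = -57/160000 m
Superposition: y = Σ y_i = -31283/12000000 m ≈ -0.002607 m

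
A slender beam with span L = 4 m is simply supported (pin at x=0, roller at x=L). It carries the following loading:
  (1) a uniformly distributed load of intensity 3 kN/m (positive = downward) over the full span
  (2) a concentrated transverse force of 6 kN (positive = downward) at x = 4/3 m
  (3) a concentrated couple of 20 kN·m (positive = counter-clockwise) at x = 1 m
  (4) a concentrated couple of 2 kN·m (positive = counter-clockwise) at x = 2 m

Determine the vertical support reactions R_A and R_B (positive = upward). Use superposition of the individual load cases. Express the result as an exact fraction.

R_A = 31/2 kN, R_B = 5/2 kN

Load 1 — uniform load w=3 kN/m over full span:
  R_A = wL/2 = 3·4/2 = 6 kN
  R_B = wL/2 = 3·4/2 = 6 kN
Load 2 — point force P=6 kN at a=4/3 m (b=L-a=8/3):
  R_A = Pb/L = 6·(8/3)/4 = 4 kN
  R_B = Pa/L = 6·(4/3)/4 = 2 kN
Load 3 — applied couple M₀=20 kN·m at a=1 m (b=L-a=3):
  R_A = M₀/L = 20/4 = 5 kN
  R_B = -M₀/L = -20/4 = -5 kN
Load 4 — applied couple M₀=2 kN·m at a=2 m (b=L-a=2):
  R_A = M₀/L = 2/4 = 1/2 kN
  R_B = -M₀/L = -2/4 = -1/2 kN
Superposition: R_A = 31/2 kN, R_B = 5/2 kN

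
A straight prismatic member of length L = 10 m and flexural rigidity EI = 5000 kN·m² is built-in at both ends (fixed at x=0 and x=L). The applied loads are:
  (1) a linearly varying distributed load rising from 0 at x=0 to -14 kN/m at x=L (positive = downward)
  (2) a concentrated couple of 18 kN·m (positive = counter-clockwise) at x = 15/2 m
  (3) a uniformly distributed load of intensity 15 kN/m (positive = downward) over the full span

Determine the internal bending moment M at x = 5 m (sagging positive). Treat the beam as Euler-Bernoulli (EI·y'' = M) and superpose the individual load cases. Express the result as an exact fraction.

M(5) = 227/6 kN·m

Load 1 — triangular load w₀=-14 kN/m (0→w₀ over full span):
  M_1 = 3w₀Lx/20 - w₀L²/30 - w₀x³/(6L) = 3·(-14)·10·5/20 - (-14)·10²/30 - (-14)·5³/(6·10) = -175/6 kN·m
Load 2 — applied couple M₀=18 kN·m at a=15/2 m (b=L-a=5/2):
  M_2 = R_Ax - M_A  [x≤a] with R_A=81/40, M_A=45/8 = (81/40)·5 - (45/8) = 9/2 kN·m
Load 3 — uniform load w=15 kN/m over full span:
  M_3 = wLx/2 - wL²/12 - wx²/2 = 15·10·5/2 - 15·10²/12 - 15·5²/2 = 125/2 kN·m
Superposition: M = Σ M_i = 227/6 kN·m ≈ 37.833333 kN·m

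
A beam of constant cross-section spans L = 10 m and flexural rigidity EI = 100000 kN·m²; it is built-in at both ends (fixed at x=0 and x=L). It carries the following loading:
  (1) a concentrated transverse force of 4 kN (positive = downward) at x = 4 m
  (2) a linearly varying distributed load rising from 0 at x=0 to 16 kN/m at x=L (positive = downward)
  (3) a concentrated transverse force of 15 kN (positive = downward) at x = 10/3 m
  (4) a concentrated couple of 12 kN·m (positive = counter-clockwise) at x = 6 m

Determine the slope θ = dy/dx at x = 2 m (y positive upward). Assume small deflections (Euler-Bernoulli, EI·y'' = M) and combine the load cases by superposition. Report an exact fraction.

Load 1 — point force P=4 kN at a=4 m (b=L-a=6):
  θ_1 = -Pb²x(2aL-(3a+b)x)/(2L³EI)  [x≤a] = -4·6²·2·(2·4·10-(3·4+6)·2)/(2·10³·100000) = -99/1562500 rad
Load 2 — triangular load w₀=16 kN/m (0→w₀ over full span):
  θ_2 = -w₀(2x(L-x)(L-2x)(x+2L)+x²(L-x)²)/(120LEI) = -16·(2·2·(10-2)·(10-2·2)·(2+2·10)+2²·(10-2)²)/(120·10·100000) = -28/46875 rad
Load 3 — point force P=15 kN at a=10/3 m (b=L-a=20/3):
  θ_3 = -Pb²x(2aL-(3a+b)x)/(2L³EI)  [x≤a] = -15·(20/3)²·2·(2·(10/3)·10-(3·(10/3)+(20/3))·2)/(2·10³·100000) = -1/4500 rad
Load 4 — applied couple M₀=12 kN·m at a=6 m (b=L-a=4):
  θ_4 = (R_Ax²/2 - M_Ax)/EI  [x≤a] with R_A=216/125, M_A=96/25 = ((216/125)·2²/2 - (96/25)·2)/100000 = -33/781250 rad
Superposition: θ = Σ θ_i = -1301/1406250 rad ≈ -0.000925 rad

θ(2) = -1301/1406250 rad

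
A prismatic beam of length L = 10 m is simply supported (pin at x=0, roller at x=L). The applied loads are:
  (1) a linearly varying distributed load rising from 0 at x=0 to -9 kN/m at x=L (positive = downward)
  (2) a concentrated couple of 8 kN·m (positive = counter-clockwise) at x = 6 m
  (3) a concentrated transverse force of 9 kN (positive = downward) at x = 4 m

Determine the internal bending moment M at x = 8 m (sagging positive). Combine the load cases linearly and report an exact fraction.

M(8) = -188/5 kN·m

Load 1 — triangular load w₀=-9 kN/m (0→w₀ over full span):
  M_1 = w₀Lx/6 - w₀x³/(6L) = (-9)·10·8/6 - (-9)·8³/(6·10) = -216/5 kN·m
Load 2 — applied couple M₀=8 kN·m at a=6 m (b=L-a=4):
  M_2 = M₀x/L - M₀  [x>a] = 8·8/10 - 8 = -8/5 kN·m
Load 3 — point force P=9 kN at a=4 m (b=L-a=6):
  M_3 = Pa(L-x)/L  [x>a] = 9·4·(10-8)/10 = 36/5 kN·m
Superposition: M = Σ M_i = -188/5 kN·m ≈ -37.600000 kN·m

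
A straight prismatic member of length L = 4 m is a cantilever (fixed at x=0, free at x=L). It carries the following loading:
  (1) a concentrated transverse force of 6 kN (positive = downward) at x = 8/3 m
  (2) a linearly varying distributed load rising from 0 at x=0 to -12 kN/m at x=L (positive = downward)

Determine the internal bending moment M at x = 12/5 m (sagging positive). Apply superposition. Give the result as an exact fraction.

M(12/5) = 1464/125 kN·m

Load 1 — point force P=6 kN at a=8/3 m (b=L-a=4/3):
  M_1 = -P(a-x)  [x≤a] = -6·((8/3)-(12/5)) = -8/5 kN·m
Load 2 — triangular load w₀=-12 kN/m (0→w₀ over full span):
  M_2 = w₀Lx/2 - w₀L²/3 - w₀x³/(6L) = (-12)·4·(12/5)/2 - (-12)·4²/3 - (-12)·(12/5)³/(6·4) = 1664/125 kN·m
Superposition: M = Σ M_i = 1464/125 kN·m ≈ 11.712000 kN·m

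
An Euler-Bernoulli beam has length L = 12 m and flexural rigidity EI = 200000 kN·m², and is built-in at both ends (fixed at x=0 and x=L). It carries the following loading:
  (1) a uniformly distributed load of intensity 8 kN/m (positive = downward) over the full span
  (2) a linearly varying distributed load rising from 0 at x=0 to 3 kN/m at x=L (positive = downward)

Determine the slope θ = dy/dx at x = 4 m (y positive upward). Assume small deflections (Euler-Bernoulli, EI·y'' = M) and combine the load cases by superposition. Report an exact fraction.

Load 1 — uniform load w=8 kN/m over full span:
  θ_1 = -wx(L-x)(L-2x)/(12EI) = -8·4·(12-4)·(12-2·4)/(12·200000) = -4/9375 rad
Load 2 — triangular load w₀=3 kN/m (0→w₀ over full span):
  θ_2 = -w₀(2x(L-x)(L-2x)(x+2L)+x²(L-x)²)/(120LEI) = -3·(2·4·(12-4)·(12-2·4)·(4+2·12)+4²·(12-4)²)/(120·12·200000) = -4/46875 rad
Superposition: θ = Σ θ_i = -8/15625 rad ≈ -0.000512 rad

θ(4) = -8/15625 rad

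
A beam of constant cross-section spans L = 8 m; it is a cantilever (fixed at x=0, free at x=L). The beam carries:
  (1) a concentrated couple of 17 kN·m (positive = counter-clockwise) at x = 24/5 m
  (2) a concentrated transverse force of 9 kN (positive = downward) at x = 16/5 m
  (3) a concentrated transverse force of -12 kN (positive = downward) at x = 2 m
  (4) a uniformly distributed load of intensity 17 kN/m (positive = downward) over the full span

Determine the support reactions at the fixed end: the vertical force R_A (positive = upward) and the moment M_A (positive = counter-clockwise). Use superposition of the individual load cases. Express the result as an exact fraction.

R_A = 133 kN, M_A = 2659/5 kN·m

Load 1 — applied couple M₀=17 kN·m at a=24/5 m (b=L-a=16/5):
  R_A = 0 kN
  M_A = -M₀ = -17 kN·m
Load 2 — point force P=9 kN at a=16/5 m (b=L-a=24/5):
  R_A = P = 9 kN
  M_A = Pa = 9·(16/5) = 144/5 kN·m
Load 3 — point force P=-12 kN at a=2 m (b=L-a=6):
  R_A = P = (-12) = -12 kN
  M_A = Pa = (-12)·2 = -24 kN·m
Load 4 — uniform load w=17 kN/m over full span:
  R_A = wL = 17·8 = 136 kN
  M_A = wL²/2 = 17·8²/2 = 544 kN·m
Superposition: R_A = 133 kN, M_A = 2659/5 kN·m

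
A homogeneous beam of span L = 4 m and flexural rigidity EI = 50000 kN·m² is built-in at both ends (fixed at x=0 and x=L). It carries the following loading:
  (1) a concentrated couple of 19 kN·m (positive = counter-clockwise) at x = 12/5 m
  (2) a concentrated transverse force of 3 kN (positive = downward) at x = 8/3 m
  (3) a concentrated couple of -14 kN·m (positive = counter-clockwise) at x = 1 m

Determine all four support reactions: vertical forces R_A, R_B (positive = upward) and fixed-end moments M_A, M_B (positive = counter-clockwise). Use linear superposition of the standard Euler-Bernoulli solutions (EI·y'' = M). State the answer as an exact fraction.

Load 1 — applied couple M₀=19 kN·m at a=12/5 m (b=L-a=8/5):
  R_A = 6M₀ab/L³ = 6·19·(12/5)·(8/5)/4³ = 171/25 kN
  M_A = M₀b(2a-b)/L² = 19·(8/5)·(2·(12/5)-(8/5))/4² = 152/25 kN·m
  R_B = -6M₀ab/L³ = -6·19·(12/5)·(8/5)/4³ = -171/25 kN
  M_B = M₀a(2b-a)/L² = 19·(12/5)·(2·(8/5)-(12/5))/4² = 57/25 kN·m
Load 2 — point force P=3 kN at a=8/3 m (b=L-a=4/3):
  R_A = Pb²(3a+b)/L³ = 3·(4/3)²·(3·(8/3)+(4/3))/4³ = 7/9 kN
  M_A = Pab²/L² = 3·(8/3)·(4/3)²/4² = 8/9 kN·m
  R_B = Pa²(a+3b)/L³ = 3·(8/3)²·((8/3)+3·(4/3))/4³ = 20/9 kN
  M_B = -Pa²b/L² = -3·(8/3)²·(4/3)/4² = -16/9 kN·m
Load 3 — applied couple M₀=-14 kN·m at a=1 m (b=L-a=3):
  R_A = 6M₀ab/L³ = 6·(-14)·1·3/4³ = -63/16 kN
  M_A = M₀b(2a-b)/L² = (-14)·3·(2·1-3)/4² = 21/8 kN·m
  R_B = -6M₀ab/L³ = -6·(-14)·1·3/4³ = 63/16 kN
  M_B = M₀a(2b-a)/L² = (-14)·1·(2·3-1)/4² = -35/8 kN·m
Superposition: R_A = 13249/3600 kN, M_A = 17269/1800 kN·m, R_B = -2449/3600 kN, M_B = -6971/1800 kN·m

R_A = 13249/3600 kN, M_A = 17269/1800 kN·m, R_B = -2449/3600 kN, M_B = -6971/1800 kN·m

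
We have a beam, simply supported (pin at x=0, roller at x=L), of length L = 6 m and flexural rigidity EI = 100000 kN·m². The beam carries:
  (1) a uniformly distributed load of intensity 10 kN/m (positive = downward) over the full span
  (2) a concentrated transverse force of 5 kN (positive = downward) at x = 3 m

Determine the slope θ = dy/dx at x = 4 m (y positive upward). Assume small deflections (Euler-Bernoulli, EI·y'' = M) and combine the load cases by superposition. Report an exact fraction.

Load 1 — uniform load w=10 kN/m over full span:
  θ_1 = -w(L³-6Lx²+4x³)/(24EI) = -10·(6³-6·6·4²+4·4³)/(24·100000) = 13/30000 rad
Load 2 — point force P=5 kN at a=3 m (b=L-a=3):
  θ_2 = -Pa(2L²-6Lx+3x²+a²)/(6LEI)  [x>a] = -5·3·(2·6²-6·6·4+3·4²+3²)/(6·6·100000) = 1/16000 rad
Superposition: θ = Σ θ_i = 119/240000 rad ≈ 0.000496 rad

θ(4) = 119/240000 rad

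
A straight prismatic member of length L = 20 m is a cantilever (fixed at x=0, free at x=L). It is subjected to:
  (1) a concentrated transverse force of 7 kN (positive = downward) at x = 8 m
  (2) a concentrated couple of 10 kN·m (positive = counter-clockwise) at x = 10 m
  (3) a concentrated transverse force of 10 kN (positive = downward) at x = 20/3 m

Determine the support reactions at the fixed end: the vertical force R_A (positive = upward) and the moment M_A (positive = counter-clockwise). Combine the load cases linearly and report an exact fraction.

Load 1 — point force P=7 kN at a=8 m (b=L-a=12):
  R_A = P = 7 kN
  M_A = Pa = 7·8 = 56 kN·m
Load 2 — applied couple M₀=10 kN·m at a=10 m (b=L-a=10):
  R_A = 0 kN
  M_A = -M₀ = -10 kN·m
Load 3 — point force P=10 kN at a=20/3 m (b=L-a=40/3):
  R_A = P = 10 kN
  M_A = Pa = 10·(20/3) = 200/3 kN·m
Superposition: R_A = 17 kN, M_A = 338/3 kN·m

R_A = 17 kN, M_A = 338/3 kN·m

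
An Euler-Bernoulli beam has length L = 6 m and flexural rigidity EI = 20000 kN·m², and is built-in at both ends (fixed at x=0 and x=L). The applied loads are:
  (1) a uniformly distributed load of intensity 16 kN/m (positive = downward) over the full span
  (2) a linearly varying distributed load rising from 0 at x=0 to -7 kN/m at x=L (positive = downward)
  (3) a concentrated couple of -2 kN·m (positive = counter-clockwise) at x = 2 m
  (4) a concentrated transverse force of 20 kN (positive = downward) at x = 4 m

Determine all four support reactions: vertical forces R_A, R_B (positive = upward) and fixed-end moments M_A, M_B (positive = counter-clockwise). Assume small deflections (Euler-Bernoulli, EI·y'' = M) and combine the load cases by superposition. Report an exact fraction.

Load 1 — uniform load w=16 kN/m over full span:
  R_A = wL/2 = 16·6/2 = 48 kN
  M_A = wL²/12 = 16·6²/12 = 48 kN·m
  R_B = wL/2 = 16·6/2 = 48 kN
  M_B = -wL²/12 = -16·6²/12 = -48 kN·m
Load 2 — triangular load w₀=-7 kN/m (0→w₀ over full span):
  R_A = 3w₀L/20 = 3·(-7)·6/20 = -63/10 kN
  M_A = w₀L²/30 = (-7)·6²/30 = -42/5 kN·m
  R_B = 7w₀L/20 = 7·(-7)·6/20 = -147/10 kN
  M_B = -w₀L²/20 = -(-7)·6²/20 = 63/5 kN·m
Load 3 — applied couple M₀=-2 kN·m at a=2 m (b=L-a=4):
  R_A = 6M₀ab/L³ = 6·(-2)·2·4/6³ = -4/9 kN
  M_A = M₀b(2a-b)/L² = (-2)·4·(2·2-4)/6² = 0 kN·m
  R_B = -6M₀ab/L³ = -6·(-2)·2·4/6³ = 4/9 kN
  M_B = M₀a(2b-a)/L² = (-2)·2·(2·4-2)/6² = -2/3 kN·m
Load 4 — point force P=20 kN at a=4 m (b=L-a=2):
  R_A = Pb²(3a+b)/L³ = 20·2²·(3·4+2)/6³ = 140/27 kN
  M_A = Pab²/L² = 20·4·2²/6² = 80/9 kN·m
  R_B = Pa²(a+3b)/L³ = 20·4²·(4+3·2)/6³ = 400/27 kN
  M_B = -Pa²b/L² = -20·4²·2/6² = -160/9 kN·m
Superposition: R_A = 12539/270 kN, M_A = 2182/45 kN·m, R_B = 13111/270 kN, M_B = -2423/45 kN·m

R_A = 12539/270 kN, M_A = 2182/45 kN·m, R_B = 13111/270 kN, M_B = -2423/45 kN·m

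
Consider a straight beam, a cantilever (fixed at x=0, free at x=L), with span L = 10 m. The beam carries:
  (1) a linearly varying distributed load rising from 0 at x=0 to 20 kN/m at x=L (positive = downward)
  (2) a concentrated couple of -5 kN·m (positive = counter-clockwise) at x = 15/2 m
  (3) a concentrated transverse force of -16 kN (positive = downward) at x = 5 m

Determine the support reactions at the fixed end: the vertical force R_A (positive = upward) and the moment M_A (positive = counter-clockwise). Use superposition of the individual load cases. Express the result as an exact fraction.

Load 1 — triangular load w₀=20 kN/m (0→w₀ over full span):
  R_A = w₀L/2 = 20·10/2 = 100 kN
  M_A = w₀L²/3 = 20·10²/3 = 2000/3 kN·m
Load 2 — applied couple M₀=-5 kN·m at a=15/2 m (b=L-a=5/2):
  R_A = 0 kN
  M_A = -M₀ = -(-5) = 5 kN·m
Load 3 — point force P=-16 kN at a=5 m (b=L-a=5):
  R_A = P = (-16) = -16 kN
  M_A = Pa = (-16)·5 = -80 kN·m
Superposition: R_A = 84 kN, M_A = 1775/3 kN·m

R_A = 84 kN, M_A = 1775/3 kN·m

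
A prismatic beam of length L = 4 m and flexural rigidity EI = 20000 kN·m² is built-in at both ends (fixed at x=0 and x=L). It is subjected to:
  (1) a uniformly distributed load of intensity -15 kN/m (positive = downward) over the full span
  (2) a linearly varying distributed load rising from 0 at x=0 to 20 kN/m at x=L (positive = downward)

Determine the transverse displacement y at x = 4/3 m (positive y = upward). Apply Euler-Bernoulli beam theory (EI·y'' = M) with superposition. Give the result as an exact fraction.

Load 1 — uniform load w=-15 kN/m over full span:
  y_1 = -wx²(L-x)²/(24EI) = -(-15)·(4/3)²·(4-(4/3))²/(24·20000) = 4/10125 m
Load 2 — triangular load w₀=20 kN/m (0→w₀ over full span):
  y_2 = -w₀x²(L-x)²(x+2L)/(120LEI) = -20·(4/3)²·(4-(4/3))²·((4/3)+2·4)/(120·4·20000) = -112/455625 m
Superposition: y = Σ y_i = 68/455625 m ≈ 0.000149 m

y(4/3) = 68/455625 m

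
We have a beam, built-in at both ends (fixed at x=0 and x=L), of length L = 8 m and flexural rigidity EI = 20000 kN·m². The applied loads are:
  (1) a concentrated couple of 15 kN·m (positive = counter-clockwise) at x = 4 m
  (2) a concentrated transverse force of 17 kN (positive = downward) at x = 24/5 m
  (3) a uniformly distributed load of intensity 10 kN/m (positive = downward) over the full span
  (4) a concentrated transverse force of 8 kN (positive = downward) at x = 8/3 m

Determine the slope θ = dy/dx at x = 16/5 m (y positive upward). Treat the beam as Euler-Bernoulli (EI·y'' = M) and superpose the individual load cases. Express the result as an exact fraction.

Load 1 — applied couple M₀=15 kN·m at a=4 m (b=L-a=4):
  θ_1 = (R_Ax²/2 - M_Ax)/EI  [x≤a] with R_A=45/16, M_A=15/4 = ((45/16)·(16/5)²/2 - (15/4)·(16/5))/20000 = 3/25000 rad
Load 2 — point force P=17 kN at a=24/5 m (b=L-a=16/5):
  θ_2 = -Pb²x(2aL-(3a+b)x)/(2L³EI)  [x≤a] = -17·(16/5)²·(16/5)·(2·(24/5)·8-(3·(24/5)+(16/5))·(16/5))/(2·8³·20000) = -1088/1953125 rad
Load 3 — uniform load w=10 kN/m over full span:
  θ_3 = -wx(L-x)(L-2x)/(12EI) = -10·(16/5)·(8-(16/5))·(8-2·(16/5))/(12·20000) = -16/15625 rad
Load 4 — point force P=8 kN at a=8/3 m (b=L-a=16/3):
  θ_4 = Pa²(L-x)(2bL-(3b+a)(L-x))/(2L³EI)  [x>a] = 8·(8/3)²·(8-(16/5))·(2·(16/3)·8-(3·(16/3)+(8/3))·(8-(16/5)))/(2·8³·20000) = -8/140625 rad
Superposition: θ = Σ θ_i = -213461/140625000 rad ≈ -0.001518 rad

θ(16/5) = -213461/140625000 rad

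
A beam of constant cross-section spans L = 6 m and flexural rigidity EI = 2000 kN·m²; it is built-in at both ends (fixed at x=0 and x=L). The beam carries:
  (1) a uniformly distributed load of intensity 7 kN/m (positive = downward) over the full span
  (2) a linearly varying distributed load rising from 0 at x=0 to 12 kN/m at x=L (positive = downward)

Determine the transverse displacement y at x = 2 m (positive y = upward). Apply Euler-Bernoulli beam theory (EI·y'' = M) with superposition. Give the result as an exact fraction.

Load 1 — uniform load w=7 kN/m over full span:
  y_1 = -wx²(L-x)²/(24EI) = -7·2²·(6-2)²/(24·2000) = -7/750 m
Load 2 — triangular load w₀=12 kN/m (0→w₀ over full span):
  y_2 = -w₀x²(L-x)²(x+2L)/(120LEI) = -12·2²·(6-2)²·(2+2·6)/(120·6·2000) = -14/1875 m
Superposition: y = Σ y_i = -21/1250 m ≈ -0.016800 m

y(2) = -21/1250 m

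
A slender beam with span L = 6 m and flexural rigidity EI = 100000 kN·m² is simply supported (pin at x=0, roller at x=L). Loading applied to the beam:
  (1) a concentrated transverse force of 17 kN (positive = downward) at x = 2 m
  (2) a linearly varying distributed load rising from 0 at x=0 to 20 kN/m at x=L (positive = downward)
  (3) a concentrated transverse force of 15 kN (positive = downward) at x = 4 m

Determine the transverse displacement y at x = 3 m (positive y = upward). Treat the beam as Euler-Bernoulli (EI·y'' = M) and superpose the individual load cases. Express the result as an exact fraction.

Load 1 — point force P=17 kN at a=2 m (b=L-a=4):
  y_1 = -Pa(L-x)(2Lx-a²-x²)/(6LEI)  [x>a] = -17·2·(6-3)·(2·6·3-2²-3²)/(6·6·100000) = -391/600000 m
Load 2 — triangular load w₀=20 kN/m (0→w₀ over full span):
  y_2 = -w₀x(7L⁴-10L²x²+3x⁴)/(360LEI) = -20·3·(7·6⁴-10·6²·3²+3·3⁴)/(360·6·100000) = -27/16000 m
Load 3 — point force P=15 kN at a=4 m (b=L-a=2):
  y_3 = -Pbx(L²-b²-x²)/(6LEI)  [x≤a] = -15·2·3·(6²-2²-3²)/(6·6·100000) = -23/40000 m
Superposition: y = Σ y_i = -3497/1200000 m ≈ -0.002914 m

y(3) = -3497/1200000 m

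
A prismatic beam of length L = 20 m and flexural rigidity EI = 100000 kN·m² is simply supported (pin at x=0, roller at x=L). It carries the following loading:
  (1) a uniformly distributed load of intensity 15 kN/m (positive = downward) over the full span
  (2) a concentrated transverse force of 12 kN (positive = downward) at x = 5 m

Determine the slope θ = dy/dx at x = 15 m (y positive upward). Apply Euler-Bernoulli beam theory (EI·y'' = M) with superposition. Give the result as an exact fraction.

θ(15) = 287/8000 rad

Load 1 — uniform load w=15 kN/m over full span:
  θ_1 = -w(L³-6Lx²+4x³)/(24EI) = -15·(20³-6·20·15²+4·15³)/(24·100000) = 11/320 rad
Load 2 — point force P=12 kN at a=5 m (b=L-a=15):
  θ_2 = -Pa(2L²-6Lx+3x²+a²)/(6LEI)  [x>a] = -12·5·(2·20²-6·20·15+3·15²+5²)/(6·20·100000) = 3/2000 rad
Superposition: θ = Σ θ_i = 287/8000 rad ≈ 0.035875 rad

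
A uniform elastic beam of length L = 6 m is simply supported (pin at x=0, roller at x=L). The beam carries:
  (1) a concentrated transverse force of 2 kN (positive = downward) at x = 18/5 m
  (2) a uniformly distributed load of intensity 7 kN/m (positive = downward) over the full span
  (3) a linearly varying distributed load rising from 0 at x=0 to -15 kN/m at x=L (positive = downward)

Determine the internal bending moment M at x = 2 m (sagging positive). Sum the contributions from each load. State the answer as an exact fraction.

Load 1 — point force P=2 kN at a=18/5 m (b=L-a=12/5):
  M_1 = Pbx/L  [x≤a] = 2·(12/5)·2/6 = 8/5 kN·m
Load 2 — uniform load w=7 kN/m over full span:
  M_2 = wx(L-x)/2 = 7·2·(6-2)/2 = 28 kN·m
Load 3 — triangular load w₀=-15 kN/m (0→w₀ over full span):
  M_3 = w₀Lx/6 - w₀x³/(6L) = (-15)·6·2/6 - (-15)·2³/(6·6) = -80/3 kN·m
Superposition: M = Σ M_i = 44/15 kN·m ≈ 2.933333 kN·m

M(2) = 44/15 kN·m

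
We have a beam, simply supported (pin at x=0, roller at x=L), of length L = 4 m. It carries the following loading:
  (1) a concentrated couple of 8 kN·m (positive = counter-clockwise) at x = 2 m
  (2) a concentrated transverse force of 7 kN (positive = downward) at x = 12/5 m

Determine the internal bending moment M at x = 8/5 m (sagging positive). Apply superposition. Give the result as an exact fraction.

M(8/5) = 192/25 kN·m

Load 1 — applied couple M₀=8 kN·m at a=2 m (b=L-a=2):
  M_1 = M₀x/L  [x≤a] = 8·(8/5)/4 = 16/5 kN·m
Load 2 — point force P=7 kN at a=12/5 m (b=L-a=8/5):
  M_2 = Pbx/L  [x≤a] = 7·(8/5)·(8/5)/4 = 112/25 kN·m
Superposition: M = Σ M_i = 192/25 kN·m ≈ 7.680000 kN·m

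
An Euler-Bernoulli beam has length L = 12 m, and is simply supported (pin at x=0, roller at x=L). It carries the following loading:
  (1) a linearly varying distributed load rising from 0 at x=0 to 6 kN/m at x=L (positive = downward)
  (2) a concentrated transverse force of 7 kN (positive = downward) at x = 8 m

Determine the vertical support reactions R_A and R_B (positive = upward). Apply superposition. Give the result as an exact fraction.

Load 1 — triangular load w₀=6 kN/m (0→w₀ over full span):
  R_A = w₀L/6 = 6·12/6 = 12 kN
  R_B = w₀L/3 = 6·12/3 = 24 kN
Load 2 — point force P=7 kN at a=8 m (b=L-a=4):
  R_A = Pb/L = 7·4/12 = 7/3 kN
  R_B = Pa/L = 7·8/12 = 14/3 kN
Superposition: R_A = 43/3 kN, R_B = 86/3 kN

R_A = 43/3 kN, R_B = 86/3 kN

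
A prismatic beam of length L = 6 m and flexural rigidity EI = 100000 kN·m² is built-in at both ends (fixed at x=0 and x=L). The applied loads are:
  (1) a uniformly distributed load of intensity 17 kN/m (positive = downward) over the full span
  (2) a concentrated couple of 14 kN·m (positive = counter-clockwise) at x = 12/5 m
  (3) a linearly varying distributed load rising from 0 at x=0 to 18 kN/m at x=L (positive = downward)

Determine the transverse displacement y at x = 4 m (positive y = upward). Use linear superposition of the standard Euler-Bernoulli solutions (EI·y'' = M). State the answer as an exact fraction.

y(4) = -623/937500 m

Load 1 — uniform load w=17 kN/m over full span:
  y_1 = -wx²(L-x)²/(24EI) = -17·4²·(6-4)²/(24·100000) = -17/37500 m
Load 2 — applied couple M₀=14 kN·m at a=12/5 m (b=L-a=18/5):
  y_2 = (R_Ax³/6 - M_Ax²/2 - M₀(x-a)²/2)/EI  [x>a] with R_A=84/25, M_A=42/25 = ((84/25)·4³/6 - (42/25)·4²/2 - 14·(4-(12/5))²/2)/100000 = 7/156250 m
Load 3 — triangular load w₀=18 kN/m (0→w₀ over full span):
  y_3 = -w₀x²(L-x)²(x+2L)/(120LEI) = -18·4²·(6-4)²·(4+2·6)/(120·6·100000) = -4/15625 m
Superposition: y = Σ y_i = -623/937500 m ≈ -0.000665 m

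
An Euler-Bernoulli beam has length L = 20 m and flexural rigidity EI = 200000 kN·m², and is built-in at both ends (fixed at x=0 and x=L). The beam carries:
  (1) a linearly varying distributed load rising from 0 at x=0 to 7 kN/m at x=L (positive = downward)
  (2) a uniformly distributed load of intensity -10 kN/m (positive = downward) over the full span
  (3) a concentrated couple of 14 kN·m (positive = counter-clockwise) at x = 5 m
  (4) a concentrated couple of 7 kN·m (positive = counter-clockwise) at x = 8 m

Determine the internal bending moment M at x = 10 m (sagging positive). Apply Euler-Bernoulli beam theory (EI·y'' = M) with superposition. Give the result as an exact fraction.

M(10) = -3439/30 kN·m

Load 1 — triangular load w₀=7 kN/m (0→w₀ over full span):
  M_1 = 3w₀Lx/20 - w₀L²/30 - w₀x³/(6L) = 3·7·20·10/20 - 7·20²/30 - 7·10³/(6·20) = 175/3 kN·m
Load 2 — uniform load w=-10 kN/m over full span:
  M_2 = wLx/2 - wL²/12 - wx²/2 = (-10)·20·10/2 - (-10)·20²/12 - (-10)·10²/2 = -500/3 kN·m
Load 3 — applied couple M₀=14 kN·m at a=5 m (b=L-a=15):
  M_3 = R_Ax - M_A - M₀  [x>a] with R_A=63/80, M_A=-21/8 = (63/80)·10 - (-21/8) - 14 = -7/2 kN·m
Load 4 — applied couple M₀=7 kN·m at a=8 m (b=L-a=12):
  M_4 = R_Ax - M_A - M₀  [x>a] with R_A=63/125, M_A=21/25 = (63/125)·10 - (21/25) - 7 = -14/5 kN·m
Superposition: M = Σ M_i = -3439/30 kN·m ≈ -114.633333 kN·m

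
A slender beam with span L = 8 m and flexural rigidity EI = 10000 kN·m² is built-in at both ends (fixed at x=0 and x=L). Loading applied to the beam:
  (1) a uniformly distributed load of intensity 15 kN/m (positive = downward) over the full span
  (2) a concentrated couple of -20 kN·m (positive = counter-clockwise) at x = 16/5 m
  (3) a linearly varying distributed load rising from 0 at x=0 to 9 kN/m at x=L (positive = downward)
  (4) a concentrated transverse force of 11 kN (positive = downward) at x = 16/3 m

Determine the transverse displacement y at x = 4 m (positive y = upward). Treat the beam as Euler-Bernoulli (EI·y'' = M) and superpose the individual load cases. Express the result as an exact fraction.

Load 1 — uniform load w=15 kN/m over full span:
  y_1 = -wx²(L-x)²/(24EI) = -15·4²·(8-4)²/(24·10000) = -2/125 m
Load 2 — applied couple M₀=-20 kN·m at a=16/5 m (b=L-a=24/5):
  y_2 = (R_Ax³/6 - M_Ax²/2 - M₀(x-a)²/2)/EI  [x>a] with R_A=-18/5, M_A=-12/5 = ((-18/5)·4³/6 - (-12/5)·4²/2 - (-20)·(4-(16/5))²/2)/10000 = -4/3125 m
Load 3 — triangular load w₀=9 kN/m (0→w₀ over full span):
  y_3 = -w₀x²(L-x)²(x+2L)/(120LEI) = -9·4²·(8-4)²·(4+2·8)/(120·8·10000) = -3/625 m
Load 4 — point force P=11 kN at a=16/3 m (b=L-a=8/3):
  y_4 = -Pb²x²(3aL-(3a+b)x)/(6L³EI)  [x≤a] = -11·(8/3)²·4²·(3·(16/3)·8-(3·(16/3)+(8/3))·4)/(6·8³·10000) = -22/10125 m
Superposition: y = Σ y_i = -6139/253125 m ≈ -0.024253 m

y(4) = -6139/253125 m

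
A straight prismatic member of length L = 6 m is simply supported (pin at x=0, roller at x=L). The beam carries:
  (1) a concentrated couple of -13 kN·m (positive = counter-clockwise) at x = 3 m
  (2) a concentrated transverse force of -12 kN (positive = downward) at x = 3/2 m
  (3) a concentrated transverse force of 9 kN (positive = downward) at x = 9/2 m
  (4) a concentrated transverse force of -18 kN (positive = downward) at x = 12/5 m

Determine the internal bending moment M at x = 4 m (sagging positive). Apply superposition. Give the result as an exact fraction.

Load 1 — applied couple M₀=-13 kN·m at a=3 m (b=L-a=3):
  M_1 = M₀x/L - M₀  [x>a] = (-13)·4/6 - (-13) = 13/3 kN·m
Load 2 — point force P=-12 kN at a=3/2 m (b=L-a=9/2):
  M_2 = Pa(L-x)/L  [x>a] = (-12)·(3/2)·(6-4)/6 = -6 kN·m
Load 3 — point force P=9 kN at a=9/2 m (b=L-a=3/2):
  M_3 = Pbx/L  [x≤a] = 9·(3/2)·4/6 = 9 kN·m
Load 4 — point force P=-18 kN at a=12/5 m (b=L-a=18/5):
  M_4 = Pa(L-x)/L  [x>a] = (-18)·(12/5)·(6-4)/6 = -72/5 kN·m
Superposition: M = Σ M_i = -106/15 kN·m ≈ -7.066667 kN·m

M(4) = -106/15 kN·m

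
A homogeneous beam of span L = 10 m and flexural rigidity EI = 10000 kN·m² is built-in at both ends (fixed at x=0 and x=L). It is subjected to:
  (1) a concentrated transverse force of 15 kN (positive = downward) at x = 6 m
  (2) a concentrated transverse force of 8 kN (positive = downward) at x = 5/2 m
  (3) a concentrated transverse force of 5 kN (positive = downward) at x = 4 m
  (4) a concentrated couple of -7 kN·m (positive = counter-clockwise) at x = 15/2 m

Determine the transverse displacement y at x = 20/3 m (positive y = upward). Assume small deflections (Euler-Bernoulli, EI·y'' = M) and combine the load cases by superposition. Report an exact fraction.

y(20/3) = -1283/162000 m

Load 1 — point force P=15 kN at a=6 m (b=L-a=4):
  y_1 = -Pa²(L-x)²(3bL-(3b+a)(L-x))/(6L³EI)  [x>a] = -15·6²·(10-(20/3))²·(3·4·10-(3·4+6)·(10-(20/3)))/(6·10³·10000) = -3/500 m
Load 2 — point force P=8 kN at a=5/2 m (b=L-a=15/2):
  y_2 = -Pa²(L-x)²(3bL-(3b+a)(L-x))/(6L³EI)  [x>a] = -8·(5/2)²·(10-(20/3))²·(3·(15/2)·10-(3·(15/2)+(5/2))·(10-(20/3)))/(6·10³·10000) = -17/12960 m
Load 3 — point force P=5 kN at a=4 m (b=L-a=6):
  y_3 = -Pa²(L-x)²(3bL-(3b+a)(L-x))/(6L³EI)  [x>a] = -5·4²·(10-(20/3))²·(3·6·10-(3·6+4)·(10-(20/3)))/(6·10³·10000) = -16/10125 m
Load 4 — applied couple M₀=-7 kN·m at a=15/2 m (b=L-a=5/2):
  y_4 = (R_Ax³/6 - M_Ax²/2)/EI  [x≤a] with R_A=-63/80, M_A=-35/16 = ((-63/80)·(20/3)³/6 - (-35/16)·(20/3)²/2)/10000 = 7/7200 m
Superposition: y = Σ y_i = -1283/162000 m ≈ -0.007920 m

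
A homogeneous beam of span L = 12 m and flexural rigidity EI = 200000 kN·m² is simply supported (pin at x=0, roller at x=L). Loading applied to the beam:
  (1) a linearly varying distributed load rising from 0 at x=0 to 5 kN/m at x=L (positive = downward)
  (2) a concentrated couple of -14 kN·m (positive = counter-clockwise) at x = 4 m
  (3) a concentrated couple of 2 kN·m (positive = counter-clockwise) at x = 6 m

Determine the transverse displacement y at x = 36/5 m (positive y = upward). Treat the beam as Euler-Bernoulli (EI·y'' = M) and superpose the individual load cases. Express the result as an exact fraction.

Load 1 — triangular load w₀=5 kN/m (0→w₀ over full span):
  y_1 = -w₀x(7L⁴-10L²x²+3x⁴)/(360LEI) = -5·(36/5)·(7·12⁴-10·12²·(36/5)²+3·(36/5)⁴)/(360·12·200000) = -31968/9765625 m
Load 2 — applied couple M₀=-14 kN·m at a=4 m (b=L-a=8):
  y_2 = (M₀x³/(6L)-M₀(x-a)²/2+C₁x)/EI  [x>a] with C₁=M₀(3b²-L²)/(6L)=-28/3 = ((-14)·(36/5)³/(6·12)-(-14)·((36/5)-4)²/2+(-28/3)·(36/5))/200000 = -133/390625 m
Load 3 — applied couple M₀=2 kN·m at a=6 m (b=L-a=6):
  y_3 = (M₀x³/(6L)-M₀(x-a)²/2+C₁x)/EI  [x>a] with C₁=M₀(3b²-L²)/(6L)=-1 = (2·(36/5)³/(6·12)-2·((36/5)-6)²/2+(-1)·(36/5))/200000 = 27/3125000 m
Superposition: y = Σ y_i = -281669/78125000 m ≈ -0.003605 m

y(36/5) = -281669/78125000 m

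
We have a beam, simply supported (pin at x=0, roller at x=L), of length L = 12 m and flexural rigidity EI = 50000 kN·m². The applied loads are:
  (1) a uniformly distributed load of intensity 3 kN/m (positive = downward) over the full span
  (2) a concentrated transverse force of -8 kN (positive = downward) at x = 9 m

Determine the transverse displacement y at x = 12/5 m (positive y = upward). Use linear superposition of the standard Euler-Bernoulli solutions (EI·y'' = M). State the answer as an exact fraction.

Load 1 — uniform load w=3 kN/m over full span:
  y_1 = -wx(L³-2Lx²+x³)/(24EI) = -3·(12/5)·(12³-2·12·(12/5)²+(12/5)³)/(24·50000) = -18792/1953125 m
Load 2 — point force P=-8 kN at a=9 m (b=L-a=3):
  y_2 = -Pbx(L²-b²-x²)/(6LEI)  [x≤a] = -(-8)·3·(12/5)·(12²-3²-(12/5)²)/(6·12·50000) = 3231/1562500 m
Superposition: y = Σ y_i = -59013/7812500 m ≈ -0.007554 m

y(12/5) = -59013/7812500 m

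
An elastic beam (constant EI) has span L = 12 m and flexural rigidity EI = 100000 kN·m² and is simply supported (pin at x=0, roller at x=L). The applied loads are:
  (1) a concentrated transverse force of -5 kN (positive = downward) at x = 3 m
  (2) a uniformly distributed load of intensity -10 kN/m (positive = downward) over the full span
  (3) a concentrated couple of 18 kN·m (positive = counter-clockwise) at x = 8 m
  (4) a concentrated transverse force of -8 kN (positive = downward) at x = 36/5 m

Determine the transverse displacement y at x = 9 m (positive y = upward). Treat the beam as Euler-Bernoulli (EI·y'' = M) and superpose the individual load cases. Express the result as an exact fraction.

Load 1 — point force P=-5 kN at a=3 m (b=L-a=9):
  y_1 = -Pa(L-x)(2Lx-a²-x²)/(6LEI)  [x>a] = -(-5)·3·(12-9)·(2·12·9-3²-9²)/(6·12·100000) = 63/80000 m
Load 2 — uniform load w=-10 kN/m over full span:
  y_2 = -wx(L³-2Lx²+x³)/(24EI) = -(-10)·9·(12³-2·12·9²+9³)/(24·100000) = 1539/80000 m
Load 3 — applied couple M₀=18 kN·m at a=8 m (b=L-a=4):
  y_3 = (M₀x³/(6L)-M₀(x-a)²/2+C₁x)/EI  [x>a] with C₁=M₀(3b²-L²)/(6L)=-24 = (18·9³/(6·12)-18·(9-8)²/2+(-24)·9)/100000 = -171/400000 m
Load 4 — point force P=-8 kN at a=36/5 m (b=L-a=24/5):
  y_4 = -Pa(L-x)(2Lx-a²-x²)/(6LEI)  [x>a] = -(-8)·(36/5)·(12-9)·(2·12·9-(36/5)²-9²)/(6·12·100000) = 6237/3125000 m
Superposition: y = Σ y_i = 1079667/50000000 m ≈ 0.021593 m

y(9) = 1079667/50000000 m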